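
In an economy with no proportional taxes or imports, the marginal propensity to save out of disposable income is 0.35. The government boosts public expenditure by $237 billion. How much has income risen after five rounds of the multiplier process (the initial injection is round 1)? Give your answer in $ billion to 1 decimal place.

$598.6 billion

MPC = 1 − MPS = 1 − 0.35 = 0.65.
Round 1 adds ΔG = $237 billion; each later round is MPC = 0.65 times the previous.
After 5 rounds: 237 + 154.05 + 100.1325 + 65.086125 + 42.30598125 = ΔG·(1 − c^5)/(1 − c) = 237 × (1 − 0.1160290625)/0.35 ≈ $598.6 billion.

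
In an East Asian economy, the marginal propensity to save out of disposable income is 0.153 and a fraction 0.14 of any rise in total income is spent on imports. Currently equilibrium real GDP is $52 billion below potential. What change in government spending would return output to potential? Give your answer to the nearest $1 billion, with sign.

+$15 billion

MPC = 1 − MPS = 1 − 0.153 = 0.847.
Spending multiplier = 1/(1 − c + m) = 1/(1 − 0.847 + 0.14) = 1/0.293 ≈ 3.413.
Need ΔY = +$52 billion, so ΔG = ΔY/k = (+$52 billion) × 0.293 ≈ +$15 billion.
The government should increase government spending by $15 billion.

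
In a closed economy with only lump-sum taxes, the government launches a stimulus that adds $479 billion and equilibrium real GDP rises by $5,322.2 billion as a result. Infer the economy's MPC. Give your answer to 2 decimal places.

Implied spending multiplier k = ΔY/ΔG = 5,322.2/479 ≈ 11.1111.
Since k = 1/(1 − MPC), MPC = 1 − 1/k = 1 − ΔG/ΔY = 1 − 479/5,322.2 ≈ 0.91.

0.91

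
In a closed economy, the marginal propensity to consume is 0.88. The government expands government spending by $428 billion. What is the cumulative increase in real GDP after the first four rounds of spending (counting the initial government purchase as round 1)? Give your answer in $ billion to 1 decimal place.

$1,427.8 billion

Round 1 adds ΔG = $428 billion; each later round is MPC = 0.88 times the previous.
After 4 rounds: 428 + 376.64 + 331.4432 + 291.670016 = ΔG·(1 − c^4)/(1 − c) = 428 × (1 − 0.59969536)/0.12 ≈ $1,427.8 billion.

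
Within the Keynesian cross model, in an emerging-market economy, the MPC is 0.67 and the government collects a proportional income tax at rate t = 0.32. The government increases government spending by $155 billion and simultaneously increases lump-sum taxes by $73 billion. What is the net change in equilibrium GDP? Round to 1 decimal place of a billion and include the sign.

+$194.9 billion

Expenditure multiplier = 1/(1 − c(1−t)) = 1/(1 − 0.67×0.68) = 1/0.5444 ≈ 1.837.
ΔG contributes k·ΔG = (+$155 billion) / 0.5444 ≈ +$284.7 billion.
ΔT of +$73 billion changes first-round spending by −c·ΔT = −$48.91 billion, contributing k·(−c·ΔT) = (−$48.91 billion) / 0.5444 ≈ −$89.8 billion.
Net ΔY = k(ΔG − c·ΔT) = (+$106.09 billion) / 0.5444 ≈ +$194.9 billion.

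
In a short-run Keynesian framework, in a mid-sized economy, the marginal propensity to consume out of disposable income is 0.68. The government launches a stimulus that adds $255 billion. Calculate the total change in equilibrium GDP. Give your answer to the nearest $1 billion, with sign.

+$797 billion

Government-spending multiplier = 1/(1 − MPC) = 1/(1 − 0.68) = 1/0.32 = 3.125.
ΔY = k × ΔG = (+$255 billion) / 0.32 ≈ +$797 billion.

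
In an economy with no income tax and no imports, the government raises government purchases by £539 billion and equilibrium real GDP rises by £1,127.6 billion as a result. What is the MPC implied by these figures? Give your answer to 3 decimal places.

Implied spending multiplier k = ΔY/ΔG = 1,127.6/539 ≈ 2.092.
Since k = 1/(1 − MPC), MPC = 1 − 1/k = 1 − ΔG/ΔY = 1 − 539/1,127.6 ≈ 0.522.

0.522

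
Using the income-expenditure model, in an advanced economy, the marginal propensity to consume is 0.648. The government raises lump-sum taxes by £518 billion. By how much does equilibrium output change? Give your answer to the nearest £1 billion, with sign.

A lump-sum tax change of +£518 billion shifts disposable income by −£518 billion; first-round consumption changes by −c × ΔT = −0.648 × (+£518 billion) = −£335.664 billion.
Expenditure multiplier = 1/(1 − MPC) = 1/(1 − 0.648) = 1/0.352 ≈ 2.841.
The tax multiplier is −c × k ≈ −1.841, so ΔY = k × (−c·ΔT) = (−£335.664 billion) / 0.352 ≈ −£954 billion.

−£954 billion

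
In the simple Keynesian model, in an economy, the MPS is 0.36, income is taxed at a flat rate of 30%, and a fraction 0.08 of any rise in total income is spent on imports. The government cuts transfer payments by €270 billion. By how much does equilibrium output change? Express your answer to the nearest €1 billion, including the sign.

MPC = 1 − MPS = 1 − 0.36 = 0.64.
The transfer change shifts disposable income by −€270 billion, so first-round consumption changes by c·ΔTR = 0.64 × (−€270 billion) = −€172.8 billion.
Expenditure multiplier = 1/(1 − c(1−t) + m) = 1/(1 − 0.64×0.7 + 0.08) = 1/0.632 ≈ 1.582.
The transfer multiplier is c × k ≈ 1.013, so ΔY = k × (c·ΔTR) = (−€172.8 billion) / 0.632 ≈ −€273 billion.

−€273 billion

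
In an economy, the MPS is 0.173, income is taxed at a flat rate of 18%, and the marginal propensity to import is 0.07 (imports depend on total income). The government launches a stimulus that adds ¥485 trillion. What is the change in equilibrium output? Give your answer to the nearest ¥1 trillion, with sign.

MPC = 1 − MPS = 1 − 0.173 = 0.827.
Government-spending multiplier = 1/(1 − c(1−t) + m) = 1/(1 − 0.827×0.82 + 0.07) = 1/0.39186 ≈ 2.552.
ΔY = k × ΔG = (+¥485 trillion) / 0.39186 ≈ +¥1,238 trillion.

+¥1,238 trillion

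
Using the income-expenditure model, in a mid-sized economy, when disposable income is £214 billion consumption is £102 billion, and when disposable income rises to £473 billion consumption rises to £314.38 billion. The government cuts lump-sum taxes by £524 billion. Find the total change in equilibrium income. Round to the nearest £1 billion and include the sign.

+£2,387 billion

MPC = ΔC/ΔYd = (314.38 − 102)/(473 − 214) = 212.38/259 = 0.82.
A lump-sum tax change of −£524 billion shifts disposable income by +£524 billion; first-round consumption changes by −c × ΔT = −0.82 × (−£524 billion) = +£429.68 billion.
Expenditure multiplier = 1/(1 − MPC) = 1/(1 − 0.82) = 1/0.18 ≈ 5.556.
The tax multiplier is −c × k ≈ −4.556, so ΔY = k × (−c·ΔT) = (+£429.68 billion) / 0.18 ≈ +£2,387 billion.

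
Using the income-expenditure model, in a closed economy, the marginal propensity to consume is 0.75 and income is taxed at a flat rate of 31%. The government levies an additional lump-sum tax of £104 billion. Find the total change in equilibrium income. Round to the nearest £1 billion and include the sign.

A lump-sum tax change of +£104 billion shifts disposable income by −£104 billion; first-round consumption changes by −c × ΔT = −0.75 × (+£104 billion) = −£78 billion.
Expenditure multiplier = 1/(1 − c(1−t)) = 1/(1 − 0.75×0.69) = 1/0.4825 ≈ 2.073.
The tax multiplier is −c × k ≈ −1.554, so ΔY = k × (−c·ΔT) = (−£78 billion) / 0.4825 ≈ −£162 billion.

−£162 billion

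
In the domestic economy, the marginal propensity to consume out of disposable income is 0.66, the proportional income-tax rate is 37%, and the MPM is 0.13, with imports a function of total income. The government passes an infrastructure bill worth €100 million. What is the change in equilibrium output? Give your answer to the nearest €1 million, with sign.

Government-spending multiplier = 1/(1 − c(1−t) + m) = 1/(1 − 0.66×0.63 + 0.13) = 1/0.7142 ≈ 1.4.
ΔY = k × ΔG = (+€100 million) / 0.7142 ≈ +€140 million.

+€140 million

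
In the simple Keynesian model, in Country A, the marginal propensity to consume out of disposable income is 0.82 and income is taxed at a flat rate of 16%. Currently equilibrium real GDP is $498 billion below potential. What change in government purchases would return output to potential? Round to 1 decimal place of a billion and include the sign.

+$155.0 billion

Spending multiplier = 1/(1 − c(1−t)) = 1/(1 − 0.82×0.84) = 1/0.3112 ≈ 3.213.
Need ΔY = +$498 billion, so ΔG = ΔY/k = (+$498 billion) × 0.3112 ≈ +$155 billion.
The government should increase government purchases by $155 billion.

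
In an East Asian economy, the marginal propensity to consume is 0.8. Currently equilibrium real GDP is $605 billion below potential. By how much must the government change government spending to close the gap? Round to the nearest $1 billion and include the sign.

+$121 billion

Spending multiplier = 1/(1 − MPC) = 1/(1 − 0.8) = 1/0.2 = 5.
Need ΔY = +$605 billion, so ΔG = ΔY/k = (+$605 billion) × 0.2 = +$121 billion.
The government should increase government spending by $121 billion.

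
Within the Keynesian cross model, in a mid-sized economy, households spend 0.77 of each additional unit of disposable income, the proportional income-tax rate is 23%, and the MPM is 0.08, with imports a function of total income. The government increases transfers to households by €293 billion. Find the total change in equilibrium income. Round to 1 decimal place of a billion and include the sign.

The transfer change shifts disposable income by +€293 billion, so first-round consumption changes by c·ΔTR = 0.77 × (+€293 billion) = +€225.61 billion.
Expenditure multiplier = 1/(1 − c(1−t) + m) = 1/(1 − 0.77×0.77 + 0.08) = 1/0.4871 ≈ 2.053.
The transfer multiplier is c × k ≈ 1.581, so ΔY = k × (c·ΔTR) = (+€225.61 billion) / 0.4871 ≈ +€463.2 billion.

+€463.2 billion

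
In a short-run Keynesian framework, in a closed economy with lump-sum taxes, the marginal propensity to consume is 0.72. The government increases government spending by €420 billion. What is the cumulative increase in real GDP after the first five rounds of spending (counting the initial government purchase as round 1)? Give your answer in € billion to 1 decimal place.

Round 1 adds ΔG = €420 billion; each later round is MPC = 0.72 times the previous.
After 5 rounds: 420 + 302.4 + 217.728 + 156.76416 + 112.8701952 = ΔG·(1 − c^5)/(1 − c) = 420 × (1 − 0.1934917632)/0.28 ≈ €1,209.8 billion.

€1,209.8 billion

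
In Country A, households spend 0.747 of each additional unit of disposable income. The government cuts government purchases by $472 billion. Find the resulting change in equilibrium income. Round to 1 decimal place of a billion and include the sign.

−$1,865.6 billion

Spending multiplier = 1/(1 − MPC) = 1/(1 − 0.747) = 1/0.253 ≈ 3.953.
ΔY = k × ΔG = (−$472 billion) / 0.253 ≈ −$1,865.6 billion.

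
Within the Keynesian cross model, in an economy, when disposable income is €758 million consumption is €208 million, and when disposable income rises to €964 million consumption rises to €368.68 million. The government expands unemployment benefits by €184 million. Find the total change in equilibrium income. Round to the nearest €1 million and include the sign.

+€652 million

MPC = ΔC/ΔYd = (368.68 − 208)/(964 − 758) = 160.68/206 = 0.78.
The transfer change shifts disposable income by +€184 million, so first-round consumption changes by c·ΔTR = 0.78 × (+€184 million) = +€143.52 million.
Expenditure multiplier = 1/(1 − MPC) = 1/(1 − 0.78) = 1/0.22 ≈ 4.545.
The transfer multiplier is c × k ≈ 3.545, so ΔY = k × (c·ΔTR) = (+€143.52 million) / 0.22 ≈ +€652 million.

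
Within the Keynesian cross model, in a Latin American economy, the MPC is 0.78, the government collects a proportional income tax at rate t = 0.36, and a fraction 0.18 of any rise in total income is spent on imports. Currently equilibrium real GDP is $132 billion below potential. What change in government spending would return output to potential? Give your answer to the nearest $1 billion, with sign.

Spending multiplier = 1/(1 − c(1−t) + m) = 1/(1 − 0.78×0.64 + 0.18) = 1/0.6808 ≈ 1.469.
Need ΔY = +$132 billion, so ΔG = ΔY/k = (+$132 billion) × 0.6808 ≈ +$90 billion.
The government should increase government spending by $90 billion.

+$90 billion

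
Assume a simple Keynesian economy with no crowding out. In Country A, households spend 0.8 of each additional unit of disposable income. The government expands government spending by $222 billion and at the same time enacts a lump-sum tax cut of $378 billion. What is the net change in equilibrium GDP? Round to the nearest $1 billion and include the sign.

Expenditure multiplier = 1/(1 − MPC) = 1/(1 − 0.8) = 1/0.2 = 5.
ΔG contributes k·ΔG = (+$222 billion) / 0.2 = +$1,110 billion.
ΔT of −$378 billion changes first-round spending by −c·ΔT = +$302.4 billion, contributing k·(−c·ΔT) = (+$302.4 billion) / 0.2 = +$1,512 billion.
Net ΔY = k(ΔG − c·ΔT) = (+$524.4 billion) / 0.2 = +$2,622 billion.

+$2,622 billion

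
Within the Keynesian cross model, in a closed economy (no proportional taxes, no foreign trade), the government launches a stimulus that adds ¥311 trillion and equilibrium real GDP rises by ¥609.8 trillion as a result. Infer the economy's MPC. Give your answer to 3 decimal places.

Implied spending multiplier k = ΔY/ΔG = 609.8/311 ≈ 1.9608.
Since k = 1/(1 − MPC), MPC = 1 − 1/k = 1 − ΔG/ΔY = 1 − 311/609.8 ≈ 0.490.

0.490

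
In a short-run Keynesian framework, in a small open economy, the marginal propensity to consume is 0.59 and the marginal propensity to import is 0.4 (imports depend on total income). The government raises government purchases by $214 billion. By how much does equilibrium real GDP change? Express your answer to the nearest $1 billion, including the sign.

+$264 billion

Spending multiplier = 1/(1 − c + m) = 1/(1 − 0.59 + 0.4) = 1/0.81 ≈ 1.235.
ΔY = k × ΔG = (+$214 billion) / 0.81 ≈ +$264 billion.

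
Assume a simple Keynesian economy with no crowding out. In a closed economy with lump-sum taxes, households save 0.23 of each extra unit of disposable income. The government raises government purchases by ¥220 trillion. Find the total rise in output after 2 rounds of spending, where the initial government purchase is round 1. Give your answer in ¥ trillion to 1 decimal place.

MPC = 1 − MPS = 1 − 0.23 = 0.77.
Round 1 adds ΔG = ¥220 trillion; each later round is MPC = 0.77 times the previous.
After 2 rounds: 220 + 169.4 = ΔG·(1 − c^2)/(1 − c) = 220 × (1 − 0.5929)/0.23 = ¥389.4 trillion.

¥389.4 trillion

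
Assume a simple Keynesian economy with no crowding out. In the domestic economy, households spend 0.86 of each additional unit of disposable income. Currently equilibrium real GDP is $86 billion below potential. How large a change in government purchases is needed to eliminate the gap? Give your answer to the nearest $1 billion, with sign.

Spending multiplier = 1/(1 − MPC) = 1/(1 − 0.86) = 1/0.14 ≈ 7.143.
Need ΔY = +$86 billion, so ΔG = ΔY/k = (+$86 billion) × 0.14 ≈ +$12 billion.
The government should increase government purchases by $12 billion.

+$12 billion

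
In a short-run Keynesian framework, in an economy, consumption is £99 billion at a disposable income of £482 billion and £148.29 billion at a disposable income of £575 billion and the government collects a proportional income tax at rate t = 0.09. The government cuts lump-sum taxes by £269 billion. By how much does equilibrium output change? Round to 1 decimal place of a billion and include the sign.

MPC = ΔC/ΔYd = (148.29 − 99)/(575 − 482) = 49.29/93 = 0.53.
A lump-sum tax change of −£269 billion shifts disposable income by +£269 billion; first-round consumption changes by −c × ΔT = −0.53 × (−£269 billion) = +£142.57 billion.
Expenditure multiplier = 1/(1 − c(1−t)) = 1/(1 − 0.53×0.91) = 1/0.5177 ≈ 1.932.
The tax multiplier is −c × k ≈ −1.024, so ΔY = k × (−c·ΔT) = (+£142.57 billion) / 0.5177 ≈ +£275.4 billion.

+£275.4 billion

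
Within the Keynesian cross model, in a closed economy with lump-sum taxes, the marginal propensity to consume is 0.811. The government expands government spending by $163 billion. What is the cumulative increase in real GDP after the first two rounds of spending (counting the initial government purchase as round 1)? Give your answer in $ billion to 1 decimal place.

$295.2 billion

Round 1 adds ΔG = $163 billion; each later round is MPC = 0.811 times the previous.
After 2 rounds: 163 + 132.193 = ΔG·(1 − c^2)/(1 − c) = 163 × (1 − 0.657721)/0.189 ≈ $295.2 billion.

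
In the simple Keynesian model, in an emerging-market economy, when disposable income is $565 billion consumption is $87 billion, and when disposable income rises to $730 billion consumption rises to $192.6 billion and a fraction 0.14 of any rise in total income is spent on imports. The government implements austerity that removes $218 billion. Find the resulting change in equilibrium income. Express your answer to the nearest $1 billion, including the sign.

MPC = ΔC/ΔYd = (192.6 − 87)/(730 − 565) = 105.6/165 = 0.64.
Government-spending multiplier = 1/(1 − c + m) = 1/(1 − 0.64 + 0.14) = 1/0.5 = 2.
ΔY = k × ΔG = (−$218 billion) / 0.5 = −$436 billion.

−$436 billion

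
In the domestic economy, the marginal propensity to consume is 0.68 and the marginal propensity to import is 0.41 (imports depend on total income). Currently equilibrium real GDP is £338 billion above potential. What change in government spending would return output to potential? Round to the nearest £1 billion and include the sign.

Spending multiplier = 1/(1 − c + m) = 1/(1 − 0.68 + 0.41) = 1/0.73 ≈ 1.37.
Need ΔY = −£338 billion, so ΔG = ΔY/k = (−£338 billion) × 0.73 ≈ −£247 billion.
The government should cut government spending by £247 billion.

−£247 billion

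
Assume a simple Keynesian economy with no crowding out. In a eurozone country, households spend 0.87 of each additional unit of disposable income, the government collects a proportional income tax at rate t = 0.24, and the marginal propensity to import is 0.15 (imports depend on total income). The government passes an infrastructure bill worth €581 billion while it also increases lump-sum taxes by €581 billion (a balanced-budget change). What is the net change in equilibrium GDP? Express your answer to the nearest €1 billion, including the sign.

Expenditure multiplier = 1/(1 − c(1−t) + m) = 1/(1 − 0.87×0.76 + 0.15) = 1/0.4888 ≈ 2.046.
ΔG contributes k·ΔG = (+€581 billion) / 0.4888 ≈ +€1,188.6 billion.
ΔT of +€581 billion changes first-round spending by −c·ΔT = −€505.47 billion, contributing k·(−c·ΔT) = (−€505.47 billion) / 0.4888 ≈ −€1,034.1 billion.
Net ΔY = k(ΔG − c·ΔT) = (+€75.53 billion) / 0.4888 ≈ +€155 billion.

+€155 billion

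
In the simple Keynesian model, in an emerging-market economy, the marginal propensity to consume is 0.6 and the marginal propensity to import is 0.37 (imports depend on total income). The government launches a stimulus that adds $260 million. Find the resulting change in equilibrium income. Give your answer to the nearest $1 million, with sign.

Spending multiplier = 1/(1 − c + m) = 1/(1 − 0.6 + 0.37) = 1/0.77 ≈ 1.299.
ΔY = k × ΔG = (+$260 million) / 0.77 ≈ +$338 million.

+$338 million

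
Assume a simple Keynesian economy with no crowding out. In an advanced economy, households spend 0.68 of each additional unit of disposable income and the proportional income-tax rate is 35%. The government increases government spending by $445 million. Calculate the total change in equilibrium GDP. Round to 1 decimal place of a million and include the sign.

Government-spending multiplier = 1/(1 − c(1−t)) = 1/(1 − 0.68×0.65) = 1/0.558 ≈ 1.792.
ΔY = k × ΔG = (+$445 million) / 0.558 ≈ +$797.5 million.

+$797.5 million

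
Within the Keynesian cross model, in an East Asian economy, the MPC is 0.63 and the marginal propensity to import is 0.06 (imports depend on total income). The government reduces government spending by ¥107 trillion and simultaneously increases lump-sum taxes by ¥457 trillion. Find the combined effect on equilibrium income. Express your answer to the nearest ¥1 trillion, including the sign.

−¥918 trillion

Expenditure multiplier = 1/(1 − c + m) = 1/(1 − 0.63 + 0.06) = 1/0.43 ≈ 2.326.
ΔG contributes k·ΔG = (−¥107 trillion) / 0.43 ≈ −¥248.8 trillion.
ΔT of +¥457 trillion changes first-round spending by −c·ΔT = −¥287.91 trillion, contributing k·(−c·ΔT) = (−¥287.91 trillion) / 0.43 ≈ −¥669.6 trillion.
Net ΔY = k(ΔG − c·ΔT) = (−¥394.91 trillion) / 0.43 ≈ −¥918 trillion.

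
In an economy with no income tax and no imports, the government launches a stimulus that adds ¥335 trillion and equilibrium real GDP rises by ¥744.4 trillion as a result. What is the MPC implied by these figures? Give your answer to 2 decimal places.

0.55

Implied spending multiplier k = ΔY/ΔG = 744.4/335 ≈ 2.2221.
Since k = 1/(1 − MPC), MPC = 1 − 1/k = 1 − ΔG/ΔY = 1 − 335/744.4 ≈ 0.55.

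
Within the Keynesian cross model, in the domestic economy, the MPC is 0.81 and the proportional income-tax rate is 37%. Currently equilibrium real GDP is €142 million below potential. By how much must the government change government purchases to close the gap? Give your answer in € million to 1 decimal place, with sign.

Spending multiplier = 1/(1 − c(1−t)) = 1/(1 − 0.81×0.63) = 1/0.4897 ≈ 2.042.
Need ΔY = +€142 million, so ΔG = ΔY/k = (+€142 million) × 0.4897 ≈ +€69.5 million.
The government should increase government purchases by €69.5 million.

+€69.5 million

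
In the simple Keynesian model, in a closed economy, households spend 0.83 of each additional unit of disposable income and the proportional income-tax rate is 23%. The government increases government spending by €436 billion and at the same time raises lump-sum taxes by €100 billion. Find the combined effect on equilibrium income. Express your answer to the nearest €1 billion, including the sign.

+€978 billion

Expenditure multiplier = 1/(1 − c(1−t)) = 1/(1 − 0.83×0.77) = 1/0.3609 ≈ 2.771.
ΔG contributes k·ΔG = (+€436 billion) / 0.3609 ≈ +€1,208.1 billion.
ΔT of +€100 billion changes first-round spending by −c·ΔT = −€83 billion, contributing k·(−c·ΔT) = (−€83 billion) / 0.3609 ≈ −€230 billion.
Net ΔY = k(ΔG − c·ΔT) = (+€353 billion) / 0.3609 ≈ +€978 billion.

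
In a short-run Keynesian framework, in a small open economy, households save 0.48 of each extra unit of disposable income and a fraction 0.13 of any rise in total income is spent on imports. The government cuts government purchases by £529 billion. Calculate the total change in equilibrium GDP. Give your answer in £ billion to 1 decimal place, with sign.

−£867.2 billion

MPC = 1 − MPS = 1 − 0.48 = 0.52.
Government-spending multiplier = 1/(1 − c + m) = 1/(1 − 0.52 + 0.13) = 1/0.61 ≈ 1.639.
ΔY = k × ΔG = (−£529 billion) / 0.61 ≈ −£867.2 billion.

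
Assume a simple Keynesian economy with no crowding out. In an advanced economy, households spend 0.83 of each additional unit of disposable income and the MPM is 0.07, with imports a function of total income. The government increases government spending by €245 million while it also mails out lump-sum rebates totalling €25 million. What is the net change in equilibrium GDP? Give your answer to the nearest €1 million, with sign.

Expenditure multiplier = 1/(1 − c + m) = 1/(1 − 0.83 + 0.07) = 1/0.24 ≈ 4.167.
ΔG contributes k·ΔG = (+€245 million) / 0.24 ≈ +€1,020.8 million.
ΔT of −€25 million changes first-round spending by −c·ΔT = +€20.75 million, contributing k·(−c·ΔT) = (+€20.75 million) / 0.24 ≈ +€86.5 million.
Net ΔY = k(ΔG − c·ΔT) = (+€265.75 million) / 0.24 ≈ +€1,107 million.

+€1,107 million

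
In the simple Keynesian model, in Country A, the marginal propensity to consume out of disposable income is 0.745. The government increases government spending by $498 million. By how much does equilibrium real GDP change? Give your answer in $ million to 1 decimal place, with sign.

+$1,952.9 million

Expenditure multiplier = 1/(1 − MPC) = 1/(1 − 0.745) = 1/0.255 ≈ 3.922.
ΔY = k × ΔG = (+$498 million) / 0.255 ≈ +$1,952.9 million.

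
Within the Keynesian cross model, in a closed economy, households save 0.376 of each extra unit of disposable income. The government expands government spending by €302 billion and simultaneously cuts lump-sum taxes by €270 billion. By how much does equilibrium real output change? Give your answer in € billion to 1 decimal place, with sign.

+€1,251.3 billion

MPC = 1 − MPS = 1 − 0.376 = 0.624.
Expenditure multiplier = 1/(1 − MPC) = 1/(1 − 0.624) = 1/0.376 ≈ 2.66.
ΔG contributes k·ΔG = (+€302 billion) / 0.376 ≈ +€803.2 billion.
ΔT of −€270 billion changes first-round spending by −c·ΔT = +€168.48 billion, contributing k·(−c·ΔT) = (+€168.48 billion) / 0.376 ≈ +€448.1 billion.
Net ΔY = k(ΔG − c·ΔT) = (+€470.48 billion) / 0.376 ≈ +€1,251.3 billion.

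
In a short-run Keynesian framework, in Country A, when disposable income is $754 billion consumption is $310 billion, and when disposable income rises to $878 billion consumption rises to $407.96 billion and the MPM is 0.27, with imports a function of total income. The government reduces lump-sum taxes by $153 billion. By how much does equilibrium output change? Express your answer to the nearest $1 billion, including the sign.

MPC = ΔC/ΔYd = (407.96 − 310)/(878 − 754) = 97.96/124 = 0.79.
A lump-sum tax change of −$153 billion shifts disposable income by +$153 billion; first-round consumption changes by −c × ΔT = −0.79 × (−$153 billion) = +$120.87 billion.
Expenditure multiplier = 1/(1 − c + m) = 1/(1 − 0.79 + 0.27) = 1/0.48 ≈ 2.083.
The tax multiplier is −c × k ≈ −1.646, so ΔY = k × (−c·ΔT) = (+$120.87 billion) / 0.48 ≈ +$252 billion.

+$252 billion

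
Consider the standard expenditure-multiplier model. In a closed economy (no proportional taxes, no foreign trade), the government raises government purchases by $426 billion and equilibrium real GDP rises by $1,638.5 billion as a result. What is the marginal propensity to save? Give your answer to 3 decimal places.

Implied spending multiplier k = ΔY/ΔG = 1,638.5/426 ≈ 3.8462.
Since k = 1/(1 − MPC), MPC = 1 − 1/k = 1 − ΔG/ΔY = 1 − 426/1,638.5 ≈ 0.740.
MPS = 1 − MPC = 0.260.

0.260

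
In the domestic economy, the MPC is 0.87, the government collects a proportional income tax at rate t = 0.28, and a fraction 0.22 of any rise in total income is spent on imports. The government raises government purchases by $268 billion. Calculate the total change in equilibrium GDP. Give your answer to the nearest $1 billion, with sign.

Expenditure multiplier = 1/(1 − c(1−t) + m) = 1/(1 − 0.87×0.72 + 0.22) = 1/0.5936 ≈ 1.685.
ΔY = k × ΔG = (+$268 billion) / 0.5936 ≈ +$451 billion.

+$451 billion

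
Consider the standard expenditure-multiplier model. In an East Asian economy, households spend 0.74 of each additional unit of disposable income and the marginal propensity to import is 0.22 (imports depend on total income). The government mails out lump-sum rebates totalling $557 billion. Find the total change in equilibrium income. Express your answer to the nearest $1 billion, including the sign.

+$859 billion

A lump-sum tax change of −$557 billion shifts disposable income by +$557 billion; first-round consumption changes by −c × ΔT = −0.74 × (−$557 billion) = +$412.18 billion.
Expenditure multiplier = 1/(1 − c + m) = 1/(1 − 0.74 + 0.22) = 1/0.48 ≈ 2.083.
The tax multiplier is −c × k ≈ −1.542, so ΔY = k × (−c·ΔT) = (+$412.18 billion) / 0.48 ≈ +$859 billion.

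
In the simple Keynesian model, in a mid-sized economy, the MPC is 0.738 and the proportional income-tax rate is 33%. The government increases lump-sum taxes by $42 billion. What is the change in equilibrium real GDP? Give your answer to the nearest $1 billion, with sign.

−$61 billion

A lump-sum tax change of +$42 billion shifts disposable income by −$42 billion; first-round consumption changes by −c × ΔT = −0.738 × (+$42 billion) = −$30.996 billion.
Expenditure multiplier = 1/(1 − c(1−t)) = 1/(1 − 0.738×0.67) = 1/0.50554 ≈ 1.978.
The tax multiplier is −c × k ≈ −1.46, so ΔY = k × (−c·ΔT) = (−$30.996 billion) / 0.50554 ≈ −$61 billion.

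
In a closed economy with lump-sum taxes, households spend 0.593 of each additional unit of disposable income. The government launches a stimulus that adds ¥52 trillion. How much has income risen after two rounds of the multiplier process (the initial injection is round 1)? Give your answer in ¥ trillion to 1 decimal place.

¥82.8 trillion

Round 1 adds ΔG = ¥52 trillion; each later round is MPC = 0.593 times the previous.
After 2 rounds: 52 + 30.836 = ΔG·(1 − c^2)/(1 − c) = 52 × (1 − 0.351649)/0.407 ≈ ¥82.8 trillion.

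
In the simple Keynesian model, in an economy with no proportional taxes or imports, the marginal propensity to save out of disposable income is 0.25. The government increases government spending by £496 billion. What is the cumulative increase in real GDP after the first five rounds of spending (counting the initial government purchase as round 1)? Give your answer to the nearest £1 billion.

MPC = 1 − MPS = 1 − 0.25 = 0.75.
Round 1 adds ΔG = £496 billion; each later round is MPC = 0.75 times the previous.
After 5 rounds: 496 + 372 + 279 + 209.25 + 156.9375 = ΔG·(1 − c^5)/(1 − c) = 496 × (1 − 0.2373046875)/0.25 ≈ £1,513 billion.

£1,513 billion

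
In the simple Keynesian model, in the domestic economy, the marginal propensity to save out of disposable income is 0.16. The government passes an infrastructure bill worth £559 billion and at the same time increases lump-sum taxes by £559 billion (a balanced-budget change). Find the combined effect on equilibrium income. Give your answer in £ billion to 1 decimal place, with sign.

MPC = 1 − MPS = 1 − 0.16 = 0.84.
Expenditure multiplier = 1/(1 − MPC) = 1/(1 − 0.84) = 1/0.16 = 6.25.
ΔG contributes k·ΔG = (+£559 billion) / 0.16 ≈ +£3,493.8 billion.
ΔT of +£559 billion changes first-round spending by −c·ΔT = −£469.56 billion, contributing k·(−c·ΔT) = (−£469.56 billion) / 0.16 ≈ −£2,934.8 billion.
With ΔG = ΔT and no other leakages, the balanced-budget multiplier is 1, so ΔY = ΔG = +£559 billion.

+£559.0 billion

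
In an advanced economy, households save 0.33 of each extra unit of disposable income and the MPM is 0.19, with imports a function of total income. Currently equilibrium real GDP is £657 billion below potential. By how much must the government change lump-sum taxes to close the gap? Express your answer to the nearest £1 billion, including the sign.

−£510 billion

MPC = 1 − MPS = 1 − 0.33 = 0.67.
Spending multiplier = 1/(1 − c + m) = 1/(1 − 0.67 + 0.19) = 1/0.52 ≈ 1.923.
Tax multiplier = −c·k = −0.67/0.52 ≈ −1.288. Need ΔY = +£657 billion, so ΔT = ΔY/(−c·k) = −(+£657 billion) × 0.52 / 0.67 ≈ −£510 billion.
The government should cut lump-sum taxes by £510 billion.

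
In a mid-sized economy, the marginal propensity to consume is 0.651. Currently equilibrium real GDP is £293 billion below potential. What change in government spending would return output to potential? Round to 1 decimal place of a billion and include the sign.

+£102.3 billion

Spending multiplier = 1/(1 − MPC) = 1/(1 − 0.651) = 1/0.349 ≈ 2.865.
Need ΔY = +£293 billion, so ΔG = ΔY/k = (+£293 billion) × 0.349 ≈ +£102.3 billion.
The government should increase government spending by £102.3 billion.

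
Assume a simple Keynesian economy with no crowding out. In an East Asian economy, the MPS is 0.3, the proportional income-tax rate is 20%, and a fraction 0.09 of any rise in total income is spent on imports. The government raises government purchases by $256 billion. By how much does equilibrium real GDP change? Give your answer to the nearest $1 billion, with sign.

+$483 billion

MPC = 1 − MPS = 1 − 0.3 = 0.7.
Spending multiplier = 1/(1 − c(1−t) + m) = 1/(1 − 0.7×0.8 + 0.09) = 1/0.53 ≈ 1.887.
ΔY = k × ΔG = (+$256 billion) / 0.53 ≈ +$483 billion.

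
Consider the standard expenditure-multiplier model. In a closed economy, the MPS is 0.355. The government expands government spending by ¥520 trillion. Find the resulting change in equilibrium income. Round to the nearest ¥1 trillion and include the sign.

+¥1,465 trillion

MPC = 1 − MPS = 1 − 0.355 = 0.645.
Expenditure multiplier = 1/(1 − MPC) = 1/(1 − 0.645) = 1/0.355 ≈ 2.817.
ΔY = k × ΔG = (+¥520 trillion) / 0.355 ≈ +¥1,465 trillion.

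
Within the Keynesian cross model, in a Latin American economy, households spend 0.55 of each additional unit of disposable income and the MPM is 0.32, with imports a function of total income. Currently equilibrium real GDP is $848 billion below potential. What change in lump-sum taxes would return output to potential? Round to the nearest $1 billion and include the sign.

−$1,187 billion

Spending multiplier = 1/(1 − c + m) = 1/(1 − 0.55 + 0.32) = 1/0.77 ≈ 1.299.
Tax multiplier = −c·k = −0.55/0.77 ≈ −0.714. Need ΔY = +$848 billion, so ΔT = ΔY/(−c·k) = −(+$848 billion) × 0.77 / 0.55 ≈ −$1,187 billion.
The government should cut lump-sum taxes by $1,187 billion.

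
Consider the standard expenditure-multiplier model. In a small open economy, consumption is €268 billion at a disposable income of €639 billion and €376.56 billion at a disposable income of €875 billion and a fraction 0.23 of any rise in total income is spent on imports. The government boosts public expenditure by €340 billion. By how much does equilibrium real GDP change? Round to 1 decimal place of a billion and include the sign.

MPC = ΔC/ΔYd = (376.56 − 268)/(875 − 639) = 108.56/236 = 0.46.
Government-spending multiplier = 1/(1 − c + m) = 1/(1 − 0.46 + 0.23) = 1/0.77 ≈ 1.299.
ΔY = k × ΔG = (+€340 billion) / 0.77 ≈ +€441.6 billion.

+€441.6 billion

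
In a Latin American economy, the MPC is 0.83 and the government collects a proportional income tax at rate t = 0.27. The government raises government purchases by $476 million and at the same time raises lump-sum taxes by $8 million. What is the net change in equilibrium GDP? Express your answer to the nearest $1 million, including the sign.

+$1,191 million

Expenditure multiplier = 1/(1 − c(1−t)) = 1/(1 − 0.83×0.73) = 1/0.3941 ≈ 2.537.
ΔG contributes k·ΔG = (+$476 million) / 0.3941 ≈ +$1,207.8 million.
ΔT of +$8 million changes first-round spending by −c·ΔT = −$6.64 million, contributing k·(−c·ΔT) = (−$6.64 million) / 0.3941 ≈ −$16.8 million.
Net ΔY = k(ΔG − c·ΔT) = (+$469.36 million) / 0.3941 ≈ +$1,191 million.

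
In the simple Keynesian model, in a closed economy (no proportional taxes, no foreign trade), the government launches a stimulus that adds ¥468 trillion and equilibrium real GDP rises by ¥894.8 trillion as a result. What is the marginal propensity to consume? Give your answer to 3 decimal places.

Implied spending multiplier k = ΔY/ΔG = 894.8/468 ≈ 1.912.
Since k = 1/(1 − MPC), MPC = 1 − 1/k = 1 − ΔG/ΔY = 1 − 468/894.8 ≈ 0.477.

0.477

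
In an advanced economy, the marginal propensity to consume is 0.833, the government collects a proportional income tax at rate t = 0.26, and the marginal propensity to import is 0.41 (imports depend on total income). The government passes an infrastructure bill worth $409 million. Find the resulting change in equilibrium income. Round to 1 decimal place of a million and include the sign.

+$515.4 million

Expenditure multiplier = 1/(1 − c(1−t) + m) = 1/(1 − 0.833×0.74 + 0.41) = 1/0.79358 ≈ 1.26.
ΔY = k × ΔG = (+$409 million) / 0.79358 ≈ +$515.4 million.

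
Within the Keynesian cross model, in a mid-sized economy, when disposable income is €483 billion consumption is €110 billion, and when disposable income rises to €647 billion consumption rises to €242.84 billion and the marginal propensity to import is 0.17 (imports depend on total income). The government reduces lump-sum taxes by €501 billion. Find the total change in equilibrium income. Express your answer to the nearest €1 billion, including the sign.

+€1,127 billion

MPC = ΔC/ΔYd = (242.84 − 110)/(647 − 483) = 132.84/164 = 0.81.
A lump-sum tax change of −€501 billion shifts disposable income by +€501 billion; first-round consumption changes by −c × ΔT = −0.81 × (−€501 billion) = +€405.81 billion.
Expenditure multiplier = 1/(1 − c + m) = 1/(1 − 0.81 + 0.17) = 1/0.36 ≈ 2.778.
The tax multiplier is −c × k = −2.25, so ΔY = k × (−c·ΔT) = (+€405.81 billion) / 0.36 ≈ +€1,127 billion.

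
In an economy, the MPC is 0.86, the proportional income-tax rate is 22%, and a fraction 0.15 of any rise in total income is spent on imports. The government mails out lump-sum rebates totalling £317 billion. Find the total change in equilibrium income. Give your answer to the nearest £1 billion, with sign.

A lump-sum tax change of −£317 billion shifts disposable income by +£317 billion; first-round consumption changes by −c × ΔT = −0.86 × (−£317 billion) = +£272.62 billion.
Expenditure multiplier = 1/(1 − c(1−t) + m) = 1/(1 − 0.86×0.78 + 0.15) = 1/0.4792 ≈ 2.087.
The tax multiplier is −c × k ≈ −1.795, so ΔY = k × (−c·ΔT) = (+£272.62 billion) / 0.4792 ≈ +£569 billion.

+£569 billion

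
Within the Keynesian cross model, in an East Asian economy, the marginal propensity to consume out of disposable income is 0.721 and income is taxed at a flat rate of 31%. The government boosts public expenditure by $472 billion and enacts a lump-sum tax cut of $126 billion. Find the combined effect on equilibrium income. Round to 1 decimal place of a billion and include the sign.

+$1,120.1 billion

Expenditure multiplier = 1/(1 − c(1−t)) = 1/(1 − 0.721×0.69) = 1/0.50251 ≈ 1.99.
ΔG contributes k·ΔG = (+$472 billion) / 0.50251 ≈ +$939.3 billion.
ΔT of −$126 billion changes first-round spending by −c·ΔT = +$90.846 billion, contributing k·(−c·ΔT) = (+$90.846 billion) / 0.50251 ≈ +$180.8 billion.
Net ΔY = k(ΔG − c·ΔT) = (+$562.846 billion) / 0.50251 ≈ +$1,120.1 billion.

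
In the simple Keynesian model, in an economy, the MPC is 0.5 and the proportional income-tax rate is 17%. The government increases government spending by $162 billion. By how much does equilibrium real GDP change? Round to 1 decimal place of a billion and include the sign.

+$276.9 billion

Spending multiplier = 1/(1 − c(1−t)) = 1/(1 − 0.5×0.83) = 1/0.585 ≈ 1.709.
ΔY = k × ΔG = (+$162 billion) / 0.585 ≈ +$276.9 billion.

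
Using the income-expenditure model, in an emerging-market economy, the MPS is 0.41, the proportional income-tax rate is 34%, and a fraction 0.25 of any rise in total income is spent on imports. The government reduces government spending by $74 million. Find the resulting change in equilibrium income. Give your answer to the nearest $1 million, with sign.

MPC = 1 − MPS = 1 − 0.41 = 0.59.
Spending multiplier = 1/(1 − c(1−t) + m) = 1/(1 − 0.59×0.66 + 0.25) = 1/0.8606 ≈ 1.162.
ΔY = k × ΔG = (−$74 million) / 0.8606 ≈ −$86 million.

−$86 million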